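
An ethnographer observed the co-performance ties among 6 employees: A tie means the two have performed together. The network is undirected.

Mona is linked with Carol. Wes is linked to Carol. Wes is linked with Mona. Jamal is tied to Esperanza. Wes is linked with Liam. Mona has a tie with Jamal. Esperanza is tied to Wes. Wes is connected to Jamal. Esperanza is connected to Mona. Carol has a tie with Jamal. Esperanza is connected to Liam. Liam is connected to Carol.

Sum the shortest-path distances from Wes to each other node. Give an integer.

Distances from Wes: Carol:1, Esperanza:1, Jamal:1, Liam:1, Mona:1.
Sum = 1 + 1 + 1 + 1 + 1 = 5.

5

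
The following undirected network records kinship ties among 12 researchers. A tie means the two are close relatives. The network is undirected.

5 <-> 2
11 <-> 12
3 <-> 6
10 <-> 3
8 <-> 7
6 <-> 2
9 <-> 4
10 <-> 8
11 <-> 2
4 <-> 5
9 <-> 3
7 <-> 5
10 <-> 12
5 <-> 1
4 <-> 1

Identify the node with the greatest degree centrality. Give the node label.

Degrees — 1:2, 2:3, 3:3, 4:3, 5:4, 6:2, 7:2, 8:2, 9:2, 10:3, 11:2, 12:2.
The maximum is 4, attained only by 5.

5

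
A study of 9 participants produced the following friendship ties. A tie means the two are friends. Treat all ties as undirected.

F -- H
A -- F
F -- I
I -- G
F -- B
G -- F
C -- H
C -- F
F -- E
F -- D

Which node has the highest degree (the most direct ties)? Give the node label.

Degrees — A:1, B:1, C:2, D:1, E:1, F:8, G:2, H:2, I:2.
The maximum is 8, attained only by F.

F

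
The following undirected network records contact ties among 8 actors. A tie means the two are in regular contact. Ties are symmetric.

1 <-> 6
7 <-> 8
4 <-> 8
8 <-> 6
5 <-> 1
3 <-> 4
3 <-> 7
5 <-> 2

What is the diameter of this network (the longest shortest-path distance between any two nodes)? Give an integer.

6

Eccentricity of each node (its greatest distance to any other): 1:4, 2:6, 3:6, 4:5, 5:5, 6:3, 7:5, 8:4.
The maximum eccentricity is 6, realized for instance by the pair 2–3 via 2 – 5 – 1 – 6 – 8 – 7 – 3. So the diameter is 6.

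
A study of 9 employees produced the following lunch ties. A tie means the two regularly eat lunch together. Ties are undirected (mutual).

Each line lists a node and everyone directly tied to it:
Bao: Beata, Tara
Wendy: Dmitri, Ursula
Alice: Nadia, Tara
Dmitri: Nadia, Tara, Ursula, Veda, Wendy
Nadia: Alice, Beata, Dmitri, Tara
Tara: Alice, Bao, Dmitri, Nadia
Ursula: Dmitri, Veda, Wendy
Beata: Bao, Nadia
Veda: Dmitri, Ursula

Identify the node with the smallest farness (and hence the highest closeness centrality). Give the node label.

Farness (sum of distances to all others) for each node — Alice:17, Bao:17, Beata:17, Dmitri:11, Nadia:12, Tara:12, Ursula:16, Veda:17, Wendy:17.
The smallest farness is 11, for Dmitri, so Dmitri has the highest closeness.

Dmitri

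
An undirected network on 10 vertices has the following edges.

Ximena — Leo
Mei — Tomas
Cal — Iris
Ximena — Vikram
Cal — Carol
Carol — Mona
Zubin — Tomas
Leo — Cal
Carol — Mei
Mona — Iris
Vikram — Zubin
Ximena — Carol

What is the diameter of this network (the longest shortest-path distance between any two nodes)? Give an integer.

5

Eccentricity of each node (its greatest distance to any other): Cal:4, Carol:3, Iris:5, Leo:4, Mei:3, Mona:4, Tomas:4, Vikram:4, Ximena:3, Zubin:5.
The maximum eccentricity is 5, realized for instance by the pair Zubin–Iris via Zubin – Vikram – Ximena – Leo – Cal – Iris. So the diameter is 5.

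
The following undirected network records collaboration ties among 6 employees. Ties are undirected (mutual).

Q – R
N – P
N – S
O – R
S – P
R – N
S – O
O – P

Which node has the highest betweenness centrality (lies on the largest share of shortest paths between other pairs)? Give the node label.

R

Unnormalized betweenness of each node: N:2, O:2, P:1/3, Q:0, R:13/3, S:1/3.
R has the largest value, 13/3, making it the main broker — the node through which the most shortest paths run.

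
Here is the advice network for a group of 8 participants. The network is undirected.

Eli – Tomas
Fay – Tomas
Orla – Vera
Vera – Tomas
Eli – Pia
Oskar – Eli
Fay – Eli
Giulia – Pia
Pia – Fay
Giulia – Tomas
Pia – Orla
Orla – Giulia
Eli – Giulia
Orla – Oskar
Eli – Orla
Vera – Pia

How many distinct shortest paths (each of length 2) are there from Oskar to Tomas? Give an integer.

The shortest distance is 2, and the only length-2 path is Oskar–Eli–Tomas. So there is exactly 1 shortest path.

1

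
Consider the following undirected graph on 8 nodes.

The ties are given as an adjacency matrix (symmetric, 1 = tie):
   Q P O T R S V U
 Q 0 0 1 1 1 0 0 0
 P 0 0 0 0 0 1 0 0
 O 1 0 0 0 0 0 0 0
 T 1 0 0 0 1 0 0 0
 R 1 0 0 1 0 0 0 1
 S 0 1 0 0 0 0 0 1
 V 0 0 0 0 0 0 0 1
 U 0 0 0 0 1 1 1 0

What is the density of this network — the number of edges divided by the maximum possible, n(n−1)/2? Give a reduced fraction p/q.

There are 8 edges and 8 nodes, so the maximum possible is C(8,2) = 28.
Density = 8/28 = 2/7.

2/7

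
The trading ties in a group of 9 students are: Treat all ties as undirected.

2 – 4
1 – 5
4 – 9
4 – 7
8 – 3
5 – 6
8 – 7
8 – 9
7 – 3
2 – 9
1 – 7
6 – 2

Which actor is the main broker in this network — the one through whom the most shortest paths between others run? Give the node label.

7

Unnormalized betweenness of each node: 1:13/3, 2:17/3, 3:0, 4:23/6, 5:7/3, 6:3, 7:29/3, 8:17/6, 9:10/3.
7 has the largest value, 29/3, making it the main broker — the node through which the most shortest paths run.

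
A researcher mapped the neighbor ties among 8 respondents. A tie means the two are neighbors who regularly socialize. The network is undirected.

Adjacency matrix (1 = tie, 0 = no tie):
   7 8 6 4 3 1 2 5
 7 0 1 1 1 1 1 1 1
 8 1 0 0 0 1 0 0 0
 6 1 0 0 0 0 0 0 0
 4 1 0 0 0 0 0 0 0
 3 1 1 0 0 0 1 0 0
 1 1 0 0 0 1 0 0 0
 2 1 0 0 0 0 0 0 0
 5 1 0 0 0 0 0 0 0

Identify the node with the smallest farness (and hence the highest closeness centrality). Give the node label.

Farness (sum of distances to all others) for each node — 1:12, 2:13, 3:11, 4:13, 5:13, 6:13, 7:7, 8:12.
The smallest farness is 7, for 7, so 7 has the highest closeness.

7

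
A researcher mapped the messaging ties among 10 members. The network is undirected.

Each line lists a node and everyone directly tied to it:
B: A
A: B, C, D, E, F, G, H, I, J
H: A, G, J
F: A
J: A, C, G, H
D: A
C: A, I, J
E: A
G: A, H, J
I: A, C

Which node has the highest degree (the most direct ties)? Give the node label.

A

Degrees — A:9, B:1, C:3, D:1, E:1, F:1, G:3, H:3, I:2, J:4.
The maximum is 9, attained only by A.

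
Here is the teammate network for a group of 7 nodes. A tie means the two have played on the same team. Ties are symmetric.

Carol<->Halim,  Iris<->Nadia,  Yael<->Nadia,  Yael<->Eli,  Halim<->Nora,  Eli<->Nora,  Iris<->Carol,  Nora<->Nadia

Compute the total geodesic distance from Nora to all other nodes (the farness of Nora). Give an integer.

Distances from Nora: Carol:2, Eli:1, Halim:1, Iris:2, Nadia:1, Yael:2.
Sum = 2 + 1 + 1 + 2 + 1 + 2 = 9.

9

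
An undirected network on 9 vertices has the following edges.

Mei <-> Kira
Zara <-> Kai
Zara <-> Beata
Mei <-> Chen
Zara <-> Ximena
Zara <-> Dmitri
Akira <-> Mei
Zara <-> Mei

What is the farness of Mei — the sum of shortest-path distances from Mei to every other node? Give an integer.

Distances from Mei: Akira:1, Beata:2, Chen:1, Dmitri:2, Kai:2, Kira:1, Ximena:2, Zara:1.
Sum = 1 + 2 + 1 + 2 + 2 + 1 + 2 + 1 = 12.

12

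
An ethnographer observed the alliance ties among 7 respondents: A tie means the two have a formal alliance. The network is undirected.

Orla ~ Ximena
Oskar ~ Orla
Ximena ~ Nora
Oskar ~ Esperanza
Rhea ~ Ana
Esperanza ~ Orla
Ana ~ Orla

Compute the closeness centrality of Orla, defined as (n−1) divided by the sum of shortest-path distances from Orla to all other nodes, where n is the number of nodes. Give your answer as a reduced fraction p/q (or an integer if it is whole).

3/4

Distances from Orla: Ana:1, Esperanza:1, Nora:2, Oskar:1, Rhea:2, Ximena:1. Sum = 8.
n = 7, so closeness = 6/8 = 3/4.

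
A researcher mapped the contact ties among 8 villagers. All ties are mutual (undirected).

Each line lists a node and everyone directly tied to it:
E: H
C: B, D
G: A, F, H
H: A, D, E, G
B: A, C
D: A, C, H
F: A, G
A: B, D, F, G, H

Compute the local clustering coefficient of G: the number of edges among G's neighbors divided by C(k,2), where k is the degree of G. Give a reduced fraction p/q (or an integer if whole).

G's neighbors: A, F, and H (k = 3).
Possible neighbor pairs: C(3,2) = 3. Edges among them: A–F, A–H → e = 2.
Clustering(G) = 2/3.

2/3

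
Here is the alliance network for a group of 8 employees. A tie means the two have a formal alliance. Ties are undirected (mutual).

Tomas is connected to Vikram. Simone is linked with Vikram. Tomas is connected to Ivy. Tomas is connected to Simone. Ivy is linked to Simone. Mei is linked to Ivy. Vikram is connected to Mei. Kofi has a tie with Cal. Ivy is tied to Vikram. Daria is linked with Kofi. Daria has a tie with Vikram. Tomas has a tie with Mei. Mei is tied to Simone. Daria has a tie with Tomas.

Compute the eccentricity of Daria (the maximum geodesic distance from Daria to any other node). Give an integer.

2

Distances from Daria: Cal:2, Ivy:2, Kofi:1, Mei:2, Simone:2, Tomas:1, Vikram:1.
The largest is 2 (to Mei, Ivy, Simone, and Cal), so the eccentricity of Daria is 2.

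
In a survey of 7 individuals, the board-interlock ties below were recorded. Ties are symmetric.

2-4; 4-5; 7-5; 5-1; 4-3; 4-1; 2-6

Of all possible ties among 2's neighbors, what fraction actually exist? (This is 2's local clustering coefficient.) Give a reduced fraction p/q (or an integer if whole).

2's neighbors: 4 and 6 (k = 2).
Possible neighbor pairs: C(2,2) = 1. Edges among them: none → e = 0.
Clustering(2) = 0/1.

0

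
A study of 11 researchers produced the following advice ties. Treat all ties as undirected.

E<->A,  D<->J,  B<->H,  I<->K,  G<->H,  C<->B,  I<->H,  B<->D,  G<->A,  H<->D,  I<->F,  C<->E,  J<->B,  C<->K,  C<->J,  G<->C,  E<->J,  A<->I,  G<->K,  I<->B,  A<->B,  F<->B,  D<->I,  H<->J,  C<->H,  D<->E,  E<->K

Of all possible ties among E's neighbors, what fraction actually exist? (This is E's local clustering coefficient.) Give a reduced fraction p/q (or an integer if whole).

3/10

E's neighbors: A, C, D, J, and K (k = 5).
Possible neighbor pairs: C(5,2) = 10. Edges among them: C–J, C–K, D–J → e = 3.
Clustering(E) = 3/10.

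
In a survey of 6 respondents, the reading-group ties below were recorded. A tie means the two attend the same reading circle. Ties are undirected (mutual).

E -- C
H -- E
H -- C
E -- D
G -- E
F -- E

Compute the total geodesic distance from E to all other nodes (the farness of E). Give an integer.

5

Distances from E: C:1, D:1, F:1, G:1, H:1.
Sum = 1 + 1 + 1 + 1 + 1 = 5.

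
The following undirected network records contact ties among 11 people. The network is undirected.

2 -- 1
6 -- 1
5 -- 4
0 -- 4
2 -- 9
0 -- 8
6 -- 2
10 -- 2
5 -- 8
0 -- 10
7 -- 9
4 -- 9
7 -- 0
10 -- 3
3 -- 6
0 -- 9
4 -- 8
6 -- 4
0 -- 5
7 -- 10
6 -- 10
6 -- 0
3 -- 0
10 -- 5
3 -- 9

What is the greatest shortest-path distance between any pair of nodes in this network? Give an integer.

3

Eccentricity of each node (its greatest distance to any other): 0:2, 1:3, 2:3, 3:2, 4:2, 5:3, 6:2, 7:3, 8:3, 9:2, 10:2.
The maximum eccentricity is 3, realized for instance by the pair 8–2 via 8 – 0 – 9 – 2. So the diameter is 3.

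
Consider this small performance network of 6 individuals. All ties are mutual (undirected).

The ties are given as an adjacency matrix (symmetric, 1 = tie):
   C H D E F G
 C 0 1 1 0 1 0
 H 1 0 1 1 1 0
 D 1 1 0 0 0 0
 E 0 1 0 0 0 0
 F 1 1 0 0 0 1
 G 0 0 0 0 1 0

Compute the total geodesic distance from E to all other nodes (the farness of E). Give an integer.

Distances from E: C:2, D:2, F:2, G:3, H:1.
Sum = 2 + 2 + 2 + 3 + 1 = 10.

10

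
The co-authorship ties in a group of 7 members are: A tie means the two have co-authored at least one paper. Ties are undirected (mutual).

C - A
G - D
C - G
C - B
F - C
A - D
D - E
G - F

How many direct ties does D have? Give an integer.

D is directly tied to A, E, and G. That is 3 neighbors, so the degree of D is 3.

3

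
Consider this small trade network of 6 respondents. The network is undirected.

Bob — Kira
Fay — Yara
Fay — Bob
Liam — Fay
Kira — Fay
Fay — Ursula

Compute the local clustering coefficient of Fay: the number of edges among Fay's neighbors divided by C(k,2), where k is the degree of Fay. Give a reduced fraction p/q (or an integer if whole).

Fay's neighbors: Bob, Kira, Liam, Ursula, and Yara (k = 5).
Possible neighbor pairs: C(5,2) = 10. Edges among them: Bob–Kira → e = 1.
Clustering(Fay) = 1/10.

1/10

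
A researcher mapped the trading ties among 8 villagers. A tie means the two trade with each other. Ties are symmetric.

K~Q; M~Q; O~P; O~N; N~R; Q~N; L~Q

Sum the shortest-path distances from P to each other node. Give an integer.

Distances from P: K:4, L:4, M:4, N:2, O:1, Q:3, R:3.
Sum = 4 + 4 + 4 + 2 + 1 + 3 + 3 = 21.

21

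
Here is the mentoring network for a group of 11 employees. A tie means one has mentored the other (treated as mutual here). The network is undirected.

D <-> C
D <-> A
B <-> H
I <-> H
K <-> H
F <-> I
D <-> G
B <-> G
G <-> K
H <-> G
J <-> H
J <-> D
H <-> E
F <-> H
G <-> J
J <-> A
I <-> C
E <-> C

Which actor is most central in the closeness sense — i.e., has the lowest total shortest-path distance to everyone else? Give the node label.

H

Farness (sum of distances to all others) for each node — A:23, B:20, C:19, D:17, E:19, F:20, G:15, H:13, I:18, J:16, K:20.
The smallest farness is 13, for H, so H has the highest closeness.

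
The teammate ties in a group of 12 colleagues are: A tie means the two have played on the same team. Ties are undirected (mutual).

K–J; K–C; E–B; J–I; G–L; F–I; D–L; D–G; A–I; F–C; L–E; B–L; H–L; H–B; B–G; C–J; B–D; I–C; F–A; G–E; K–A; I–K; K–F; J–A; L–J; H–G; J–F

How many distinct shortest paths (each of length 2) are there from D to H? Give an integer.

3

The shortest distance is 2. The length-2 paths are: D–G–H; D–L–H; D–B–H.
That gives 3 distinct shortest paths.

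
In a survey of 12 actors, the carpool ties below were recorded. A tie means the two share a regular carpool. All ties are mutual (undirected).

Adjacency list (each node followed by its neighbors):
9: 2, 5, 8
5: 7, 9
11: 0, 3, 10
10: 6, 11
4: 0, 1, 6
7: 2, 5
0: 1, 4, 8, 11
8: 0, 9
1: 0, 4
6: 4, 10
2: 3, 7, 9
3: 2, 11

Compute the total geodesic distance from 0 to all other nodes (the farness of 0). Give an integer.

Distances from 0: 1:1, 2:3, 3:2, 4:1, 5:3, 6:2, 7:4, 8:1, 9:2, 10:2, 11:1.
Sum = 1 + 3 + 2 + 1 + 3 + 2 + 4 + 1 + 2 + 2 + 1 = 22.

22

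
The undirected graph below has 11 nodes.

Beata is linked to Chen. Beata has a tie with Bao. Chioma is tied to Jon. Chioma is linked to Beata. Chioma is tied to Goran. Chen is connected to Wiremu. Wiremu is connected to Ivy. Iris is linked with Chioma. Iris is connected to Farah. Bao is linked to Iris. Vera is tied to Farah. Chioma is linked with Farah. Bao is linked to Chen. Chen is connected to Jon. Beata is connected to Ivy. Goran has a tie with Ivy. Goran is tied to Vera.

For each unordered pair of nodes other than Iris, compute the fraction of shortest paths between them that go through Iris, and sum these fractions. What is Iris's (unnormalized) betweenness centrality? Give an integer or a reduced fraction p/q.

Pairs whose geodesics pass through Iris — Vera–Bao: 1; Vera–Chen: 1/7; Farah–Bao: 1; Farah–Chen: 1/3; Farah–Wiremu: 1/6; Bao–Chioma: 1/2; Bao–Goran: 1/3.
All other pairs contribute 0.
Summing the contributions gives betweenness(Iris) = 73/21.

73/21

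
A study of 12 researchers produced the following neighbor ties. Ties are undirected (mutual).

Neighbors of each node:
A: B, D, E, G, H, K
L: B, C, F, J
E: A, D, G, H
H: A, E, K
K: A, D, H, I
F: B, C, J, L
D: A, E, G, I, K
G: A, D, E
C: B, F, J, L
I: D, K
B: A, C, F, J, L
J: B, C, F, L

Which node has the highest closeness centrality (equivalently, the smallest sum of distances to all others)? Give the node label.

Farness (sum of distances to all others) for each node — A:16, B:18, C:25, D:21, E:22, F:25, G:23, H:23, I:29, J:25, K:22, L:25.
The smallest farness is 16, for A, so A has the highest closeness.

A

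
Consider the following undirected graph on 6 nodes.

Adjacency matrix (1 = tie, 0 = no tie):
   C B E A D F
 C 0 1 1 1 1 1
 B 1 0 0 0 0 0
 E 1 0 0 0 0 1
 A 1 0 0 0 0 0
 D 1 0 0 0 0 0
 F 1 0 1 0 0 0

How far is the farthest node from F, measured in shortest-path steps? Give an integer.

Distances from F: A:2, B:2, C:1, D:2, E:1.
The largest is 2 (to B, A, and D), so the eccentricity of F is 2.

2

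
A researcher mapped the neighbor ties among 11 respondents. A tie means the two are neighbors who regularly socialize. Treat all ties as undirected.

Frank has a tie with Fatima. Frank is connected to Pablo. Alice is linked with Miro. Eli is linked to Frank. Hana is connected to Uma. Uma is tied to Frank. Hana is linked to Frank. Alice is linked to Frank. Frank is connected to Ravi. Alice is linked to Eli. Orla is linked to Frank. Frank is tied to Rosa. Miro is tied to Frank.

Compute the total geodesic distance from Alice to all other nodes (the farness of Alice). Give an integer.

Distances from Alice: Eli:1, Fatima:2, Frank:1, Hana:2, Miro:1, Orla:2, Pablo:2, Ravi:2, Rosa:2, Uma:2.
Sum = 1 + 2 + 1 + 2 + 1 + 2 + 2 + 2 + 2 + 2 = 17.

17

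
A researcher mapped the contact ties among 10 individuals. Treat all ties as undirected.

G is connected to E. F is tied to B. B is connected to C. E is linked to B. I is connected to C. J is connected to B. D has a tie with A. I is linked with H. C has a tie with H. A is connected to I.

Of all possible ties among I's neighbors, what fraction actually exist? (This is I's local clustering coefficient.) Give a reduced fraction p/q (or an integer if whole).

I's neighbors: A, C, and H (k = 3).
Possible neighbor pairs: C(3,2) = 3. Edges among them: C–H → e = 1.
Clustering(I) = 1/3.

1/3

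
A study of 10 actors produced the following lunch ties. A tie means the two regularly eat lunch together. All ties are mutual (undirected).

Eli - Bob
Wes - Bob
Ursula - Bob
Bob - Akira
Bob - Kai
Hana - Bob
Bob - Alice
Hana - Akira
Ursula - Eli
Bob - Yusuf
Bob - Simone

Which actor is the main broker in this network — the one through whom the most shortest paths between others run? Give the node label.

Bob

Unnormalized betweenness of each node: Akira:0, Alice:0, Bob:34, Eli:0, Hana:0, Kai:0, Simone:0, Ursula:0, Wes:0, Yusuf:0.
Bob has the largest value, 34, making it the main broker — the node through which the most shortest paths run.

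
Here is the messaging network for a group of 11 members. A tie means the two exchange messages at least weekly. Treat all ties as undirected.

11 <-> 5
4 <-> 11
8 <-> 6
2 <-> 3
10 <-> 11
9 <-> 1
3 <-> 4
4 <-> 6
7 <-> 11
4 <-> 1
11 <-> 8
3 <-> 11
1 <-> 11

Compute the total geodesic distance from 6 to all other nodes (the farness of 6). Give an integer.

Distances from 6: 1:2, 2:3, 3:2, 4:1, 5:3, 7:3, 8:1, 9:3, 10:3, 11:2.
Sum = 2 + 3 + 2 + 1 + 3 + 3 + 1 + 3 + 3 + 2 = 23.

23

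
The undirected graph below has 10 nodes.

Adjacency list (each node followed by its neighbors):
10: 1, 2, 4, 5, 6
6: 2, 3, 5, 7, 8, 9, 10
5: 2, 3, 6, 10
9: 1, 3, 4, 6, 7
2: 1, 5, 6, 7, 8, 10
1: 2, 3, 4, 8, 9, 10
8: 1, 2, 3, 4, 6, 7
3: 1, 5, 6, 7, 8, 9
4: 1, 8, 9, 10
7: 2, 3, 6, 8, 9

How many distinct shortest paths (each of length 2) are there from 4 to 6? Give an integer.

3

The shortest distance is 2. The length-2 paths are: 4–10–6; 4–8–6; 4–9–6.
That gives 3 distinct shortest paths.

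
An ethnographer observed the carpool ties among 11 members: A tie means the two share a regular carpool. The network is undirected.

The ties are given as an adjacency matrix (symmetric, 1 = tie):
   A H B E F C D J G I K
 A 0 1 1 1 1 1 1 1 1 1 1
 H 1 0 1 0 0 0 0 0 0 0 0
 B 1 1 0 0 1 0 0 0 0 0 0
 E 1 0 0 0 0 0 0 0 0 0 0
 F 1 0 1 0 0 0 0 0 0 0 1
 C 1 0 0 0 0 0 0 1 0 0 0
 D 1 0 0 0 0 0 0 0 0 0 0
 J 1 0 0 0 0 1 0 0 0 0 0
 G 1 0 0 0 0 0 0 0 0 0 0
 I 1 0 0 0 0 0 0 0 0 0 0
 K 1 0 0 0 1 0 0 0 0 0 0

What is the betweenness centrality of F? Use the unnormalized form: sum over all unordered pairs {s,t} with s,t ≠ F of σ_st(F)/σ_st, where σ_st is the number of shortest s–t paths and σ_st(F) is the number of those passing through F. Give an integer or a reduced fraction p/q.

Pairs whose geodesics pass through F — B–K: 1/2.
All other pairs contribute 0.
Summing the contributions gives betweenness(F) = 1/2.

1/2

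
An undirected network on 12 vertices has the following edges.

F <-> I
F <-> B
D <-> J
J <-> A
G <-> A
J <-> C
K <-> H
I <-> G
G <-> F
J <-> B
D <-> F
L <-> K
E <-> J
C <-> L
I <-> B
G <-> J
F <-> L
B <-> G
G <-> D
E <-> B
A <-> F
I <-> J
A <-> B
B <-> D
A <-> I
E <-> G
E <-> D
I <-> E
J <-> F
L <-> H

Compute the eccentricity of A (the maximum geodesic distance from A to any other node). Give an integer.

3

Distances from A: B:1, C:2, D:2, E:2, F:1, G:1, H:3, I:1, J:1, K:3, L:2.
The largest is 3 (to K and H), so the eccentricity of A is 3.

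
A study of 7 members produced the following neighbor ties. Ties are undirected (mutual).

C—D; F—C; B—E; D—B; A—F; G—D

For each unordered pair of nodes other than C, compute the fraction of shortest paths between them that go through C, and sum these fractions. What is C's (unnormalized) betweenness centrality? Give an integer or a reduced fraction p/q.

8

Pairs whose geodesics pass through C — G–A: 1; G–F: 1; D–A: 1; D–F: 1; A–B: 1; A–E: 1; F–B: 1; F–E: 1.
All other pairs contribute 0.
Summing the contributions gives betweenness(C) = 8.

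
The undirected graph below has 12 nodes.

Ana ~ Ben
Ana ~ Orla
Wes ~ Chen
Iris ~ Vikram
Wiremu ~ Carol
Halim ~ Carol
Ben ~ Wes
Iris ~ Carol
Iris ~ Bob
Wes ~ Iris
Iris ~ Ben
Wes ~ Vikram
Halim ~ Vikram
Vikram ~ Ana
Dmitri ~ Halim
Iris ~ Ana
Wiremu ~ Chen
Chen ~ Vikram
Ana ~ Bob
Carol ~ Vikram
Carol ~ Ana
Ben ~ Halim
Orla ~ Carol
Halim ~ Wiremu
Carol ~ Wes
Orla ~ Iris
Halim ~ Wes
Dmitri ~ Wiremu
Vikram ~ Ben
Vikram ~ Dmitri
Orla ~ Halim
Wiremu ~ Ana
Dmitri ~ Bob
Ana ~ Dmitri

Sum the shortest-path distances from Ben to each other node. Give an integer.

Distances from Ben: Ana:1, Bob:2, Carol:2, Chen:2, Dmitri:2, Halim:1, Iris:1, Orla:2, Vikram:1, Wes:1, Wiremu:2.
Sum = 1 + 2 + 2 + 2 + 2 + 1 + 1 + 2 + 1 + 1 + 2 = 17.

17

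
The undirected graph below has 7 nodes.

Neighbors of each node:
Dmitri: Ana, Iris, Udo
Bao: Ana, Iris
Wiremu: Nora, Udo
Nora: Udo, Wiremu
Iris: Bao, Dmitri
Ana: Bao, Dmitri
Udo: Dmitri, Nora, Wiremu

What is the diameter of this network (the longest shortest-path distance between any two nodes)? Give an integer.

4

Eccentricity of each node (its greatest distance to any other): Ana:3, Bao:4, Dmitri:2, Iris:3, Nora:4, Udo:3, Wiremu:4.
The maximum eccentricity is 4, realized for instance by the pair Wiremu–Bao via Wiremu – Udo – Dmitri – Ana – Bao. So the diameter is 4.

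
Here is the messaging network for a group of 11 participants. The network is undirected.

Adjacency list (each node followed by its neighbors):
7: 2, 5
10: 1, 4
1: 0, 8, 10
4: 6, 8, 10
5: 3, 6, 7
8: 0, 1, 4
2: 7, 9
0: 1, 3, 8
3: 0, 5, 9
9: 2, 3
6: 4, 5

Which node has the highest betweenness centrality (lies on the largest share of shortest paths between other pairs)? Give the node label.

3

Unnormalized betweenness of each node: 0:25/2, 1:4, 2:1, 3:16, 4:15/2, 5:13, 6:15/2, 7:7/2, 8:7/2, 9:9/2, 10:1.
3 has the largest value, 16, making it the main broker — the node through which the most shortest paths run.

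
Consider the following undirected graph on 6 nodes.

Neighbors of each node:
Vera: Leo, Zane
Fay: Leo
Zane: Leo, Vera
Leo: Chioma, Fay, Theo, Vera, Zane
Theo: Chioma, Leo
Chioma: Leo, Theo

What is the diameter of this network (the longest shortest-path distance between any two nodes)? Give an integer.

2

Eccentricity of each node (its greatest distance to any other): Chioma:2, Fay:2, Leo:1, Theo:2, Vera:2, Zane:2.
The maximum eccentricity is 2, realized for instance by the pair Vera–Theo via Vera – Leo – Theo. So the diameter is 2.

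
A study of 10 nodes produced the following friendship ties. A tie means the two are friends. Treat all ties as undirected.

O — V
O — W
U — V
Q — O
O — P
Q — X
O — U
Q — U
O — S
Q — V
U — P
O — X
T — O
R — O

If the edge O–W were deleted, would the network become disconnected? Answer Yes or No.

Yes

Without the O–W edge there is no alternate route between O and W, so the network disconnects. It is a bridge.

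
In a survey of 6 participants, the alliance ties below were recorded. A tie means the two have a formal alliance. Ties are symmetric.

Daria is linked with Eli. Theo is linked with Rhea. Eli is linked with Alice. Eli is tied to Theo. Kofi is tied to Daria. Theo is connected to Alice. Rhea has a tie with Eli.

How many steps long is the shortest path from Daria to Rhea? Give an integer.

2

One shortest route is Daria – Eli – Rhea, which uses 2 edges, and Daria and Rhea are not directly tied, so nothing shorter exists. So d(Daria,Rhea) = 2.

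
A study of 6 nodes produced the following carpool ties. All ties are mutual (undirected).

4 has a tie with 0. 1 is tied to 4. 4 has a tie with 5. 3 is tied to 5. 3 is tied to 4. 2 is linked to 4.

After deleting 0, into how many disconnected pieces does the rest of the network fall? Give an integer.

0's neighbors (4) remain reachable from one another through other ties, so the rest of the network stays in one piece.

1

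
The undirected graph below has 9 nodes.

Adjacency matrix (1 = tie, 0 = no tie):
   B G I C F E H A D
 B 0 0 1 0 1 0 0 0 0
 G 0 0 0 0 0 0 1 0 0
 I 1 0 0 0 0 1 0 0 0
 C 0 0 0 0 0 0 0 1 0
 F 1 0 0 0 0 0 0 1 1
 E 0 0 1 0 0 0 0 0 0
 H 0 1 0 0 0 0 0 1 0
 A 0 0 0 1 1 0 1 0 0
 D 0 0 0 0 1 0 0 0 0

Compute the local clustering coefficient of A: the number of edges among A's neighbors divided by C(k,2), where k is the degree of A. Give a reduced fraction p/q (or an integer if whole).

A's neighbors: C, F, and H (k = 3).
Possible neighbor pairs: C(3,2) = 3. Edges among them: none → e = 0.
Clustering(A) = 0/3 = 0.

0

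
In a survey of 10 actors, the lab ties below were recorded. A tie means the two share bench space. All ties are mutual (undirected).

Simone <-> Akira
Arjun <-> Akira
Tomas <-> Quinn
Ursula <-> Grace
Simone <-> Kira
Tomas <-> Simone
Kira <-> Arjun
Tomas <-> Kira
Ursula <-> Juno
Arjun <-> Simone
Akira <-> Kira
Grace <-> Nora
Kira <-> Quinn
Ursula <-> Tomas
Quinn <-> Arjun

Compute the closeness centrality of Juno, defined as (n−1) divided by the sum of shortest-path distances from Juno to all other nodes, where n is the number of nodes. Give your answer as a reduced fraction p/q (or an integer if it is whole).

9/25

Distances from Juno: Akira:4, Arjun:4, Grace:2, Kira:3, Nora:3, Quinn:3, Simone:3, Tomas:2, Ursula:1. Sum = 25.
n = 10, so closeness = 9/25.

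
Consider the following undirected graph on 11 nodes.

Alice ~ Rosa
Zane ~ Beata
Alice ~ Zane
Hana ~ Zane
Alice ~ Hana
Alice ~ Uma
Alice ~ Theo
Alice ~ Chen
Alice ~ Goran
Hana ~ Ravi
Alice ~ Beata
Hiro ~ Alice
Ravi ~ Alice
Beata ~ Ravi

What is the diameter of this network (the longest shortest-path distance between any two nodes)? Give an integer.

Eccentricity of each node (its greatest distance to any other): Alice:1, Beata:2, Chen:2, Goran:2, Hana:2, Hiro:2, Ravi:2, Rosa:2, Theo:2, Uma:2, Zane:2.
The maximum eccentricity is 2, realized for instance by the pair Chen–Theo via Chen – Alice – Theo. So the diameter is 2.

2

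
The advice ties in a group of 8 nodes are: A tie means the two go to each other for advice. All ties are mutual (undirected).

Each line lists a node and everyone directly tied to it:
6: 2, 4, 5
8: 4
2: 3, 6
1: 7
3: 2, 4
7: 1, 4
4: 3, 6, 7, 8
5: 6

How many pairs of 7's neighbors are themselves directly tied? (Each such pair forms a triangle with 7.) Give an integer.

0

7's neighbors are 1 and 4, but none of them are tied to each other, so no triangle contains 7.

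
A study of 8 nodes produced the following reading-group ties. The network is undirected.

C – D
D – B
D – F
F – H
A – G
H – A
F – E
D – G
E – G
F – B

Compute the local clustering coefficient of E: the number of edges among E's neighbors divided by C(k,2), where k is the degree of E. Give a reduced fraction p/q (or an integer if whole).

0

E's neighbors: F and G (k = 2).
Possible neighbor pairs: C(2,2) = 1. Edges among them: none → e = 0.
Clustering(E) = 0/1.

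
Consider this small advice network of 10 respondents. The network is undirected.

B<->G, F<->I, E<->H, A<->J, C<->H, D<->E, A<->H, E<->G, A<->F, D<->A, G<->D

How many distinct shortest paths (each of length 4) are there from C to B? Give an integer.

1

The shortest distance is 4, and the only length-4 path is C–H–E–G–B. So there is exactly 1 shortest path.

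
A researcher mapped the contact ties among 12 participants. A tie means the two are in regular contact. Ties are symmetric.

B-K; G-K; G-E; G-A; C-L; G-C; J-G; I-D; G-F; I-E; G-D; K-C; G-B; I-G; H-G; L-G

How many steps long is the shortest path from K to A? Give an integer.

One shortest route is K – G – A, which uses 2 edges, and K and A are not directly tied, so nothing shorter exists. So d(K,A) = 2.

2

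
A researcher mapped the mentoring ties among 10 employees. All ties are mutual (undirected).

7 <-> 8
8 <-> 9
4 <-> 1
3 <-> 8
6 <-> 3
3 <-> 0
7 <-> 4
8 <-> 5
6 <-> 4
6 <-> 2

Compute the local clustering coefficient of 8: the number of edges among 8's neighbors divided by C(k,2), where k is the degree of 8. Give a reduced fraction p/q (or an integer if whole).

0

8's neighbors: 3, 5, 7, and 9 (k = 4).
Possible neighbor pairs: C(4,2) = 6. Edges among them: none → e = 0.
Clustering(8) = 0/6 = 0.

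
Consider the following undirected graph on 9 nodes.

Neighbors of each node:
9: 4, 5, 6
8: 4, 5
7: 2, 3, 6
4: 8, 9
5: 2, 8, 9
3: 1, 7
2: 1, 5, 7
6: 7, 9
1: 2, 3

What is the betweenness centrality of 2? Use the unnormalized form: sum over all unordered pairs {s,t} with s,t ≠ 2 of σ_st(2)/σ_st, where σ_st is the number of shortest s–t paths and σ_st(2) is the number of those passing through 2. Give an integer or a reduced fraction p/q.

9

Pairs whose geodesics pass through 2 — 4–1: 2/2; 8–1: 1; 8–3: 2/2; 8–7: 1; 5–1: 1; 5–3: 2/2; 5–7: 1; 1–7: 1/2; 1–6: 1/2; 1–9: 1.
All other pairs contribute 0.
Summing the contributions gives betweenness(2) = 9.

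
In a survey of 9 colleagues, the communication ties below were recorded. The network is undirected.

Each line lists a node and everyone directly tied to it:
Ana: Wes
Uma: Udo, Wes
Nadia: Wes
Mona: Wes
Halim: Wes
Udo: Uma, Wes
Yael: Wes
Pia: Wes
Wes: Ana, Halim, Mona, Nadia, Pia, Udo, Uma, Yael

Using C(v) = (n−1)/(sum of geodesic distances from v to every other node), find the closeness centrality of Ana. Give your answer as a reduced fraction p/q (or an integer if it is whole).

Distances from Ana: Halim:2, Mona:2, Nadia:2, Pia:2, Udo:2, Uma:2, Wes:1, Yael:2. Sum = 15.
n = 9, so closeness = 8/15.

8/15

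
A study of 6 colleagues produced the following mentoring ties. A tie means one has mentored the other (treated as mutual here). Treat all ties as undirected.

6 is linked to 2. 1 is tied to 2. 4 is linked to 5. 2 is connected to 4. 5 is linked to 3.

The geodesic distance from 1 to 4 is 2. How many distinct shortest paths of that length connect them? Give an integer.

The shortest distance is 2, and the only length-2 path is 1–2–4. So there is exactly 1 shortest path.

1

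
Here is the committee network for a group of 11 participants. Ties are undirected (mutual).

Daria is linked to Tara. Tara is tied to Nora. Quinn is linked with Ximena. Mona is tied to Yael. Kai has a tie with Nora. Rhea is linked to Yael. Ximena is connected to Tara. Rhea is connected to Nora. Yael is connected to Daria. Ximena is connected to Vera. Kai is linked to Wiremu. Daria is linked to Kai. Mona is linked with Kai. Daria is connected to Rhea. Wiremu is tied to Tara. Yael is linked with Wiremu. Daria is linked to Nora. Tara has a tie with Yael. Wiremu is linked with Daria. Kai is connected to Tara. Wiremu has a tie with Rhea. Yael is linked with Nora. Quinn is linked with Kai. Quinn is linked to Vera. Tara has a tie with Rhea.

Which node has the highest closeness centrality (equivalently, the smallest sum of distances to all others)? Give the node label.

Farness (sum of distances to all others) for each node — Daria:15, Kai:14, Mona:20, Nora:16, Quinn:19, Rhea:17, Tara:13, Vera:24, Wiremu:16, Ximena:18, Yael:16.
The smallest farness is 13, for Tara, so Tara has the highest closeness.

Tara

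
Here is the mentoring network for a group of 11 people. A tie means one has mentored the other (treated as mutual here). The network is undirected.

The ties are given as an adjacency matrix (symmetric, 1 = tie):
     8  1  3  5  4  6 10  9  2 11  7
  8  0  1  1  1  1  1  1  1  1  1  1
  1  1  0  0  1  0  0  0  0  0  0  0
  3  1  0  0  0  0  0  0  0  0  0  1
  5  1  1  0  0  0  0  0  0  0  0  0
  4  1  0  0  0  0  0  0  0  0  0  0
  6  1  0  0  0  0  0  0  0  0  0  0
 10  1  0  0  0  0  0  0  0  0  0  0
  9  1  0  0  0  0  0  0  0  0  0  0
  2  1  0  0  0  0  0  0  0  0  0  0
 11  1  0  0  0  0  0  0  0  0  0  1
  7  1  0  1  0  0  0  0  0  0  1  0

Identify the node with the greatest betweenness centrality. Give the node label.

Unnormalized betweenness of each node: 1:0, 2:0, 3:0, 4:0, 5:0, 6:0, 7:1/2, 8:83/2, 9:0, 10:0, 11:0.
8 has the largest value, 83/2, making it the main broker — the node through which the most shortest paths run.

8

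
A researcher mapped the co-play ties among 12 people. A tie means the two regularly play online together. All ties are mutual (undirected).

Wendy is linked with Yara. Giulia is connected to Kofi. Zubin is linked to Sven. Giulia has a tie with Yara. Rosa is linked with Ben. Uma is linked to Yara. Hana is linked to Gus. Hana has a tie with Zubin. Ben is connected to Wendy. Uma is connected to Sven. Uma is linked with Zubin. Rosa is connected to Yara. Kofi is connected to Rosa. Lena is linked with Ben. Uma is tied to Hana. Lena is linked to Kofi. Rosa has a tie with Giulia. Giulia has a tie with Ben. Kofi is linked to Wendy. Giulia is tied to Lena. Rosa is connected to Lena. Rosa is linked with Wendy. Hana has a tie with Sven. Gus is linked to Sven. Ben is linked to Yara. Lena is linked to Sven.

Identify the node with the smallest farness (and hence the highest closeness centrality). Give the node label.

Farness (sum of distances to all others) for each node — Ben:20, Giulia:20, Gus:27, Hana:23, Kofi:22, Lena:17, Rosa:19, Sven:18, Uma:19, Wendy:23, Yara:18, Zubin:24.
The smallest farness is 17, for Lena, so Lena has the highest closeness.

Lena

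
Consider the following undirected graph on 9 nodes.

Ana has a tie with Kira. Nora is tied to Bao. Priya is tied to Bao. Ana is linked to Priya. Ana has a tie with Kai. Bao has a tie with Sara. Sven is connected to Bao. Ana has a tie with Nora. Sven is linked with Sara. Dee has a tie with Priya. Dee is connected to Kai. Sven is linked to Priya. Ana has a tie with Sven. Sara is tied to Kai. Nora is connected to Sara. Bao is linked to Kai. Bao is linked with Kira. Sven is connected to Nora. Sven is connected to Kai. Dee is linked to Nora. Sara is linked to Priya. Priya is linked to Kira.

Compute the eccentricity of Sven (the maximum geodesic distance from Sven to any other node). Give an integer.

Distances from Sven: Ana:1, Bao:1, Dee:2, Kai:1, Kira:2, Nora:1, Priya:1, Sara:1.
The largest is 2 (to Dee and Kira), so the eccentricity of Sven is 2.

2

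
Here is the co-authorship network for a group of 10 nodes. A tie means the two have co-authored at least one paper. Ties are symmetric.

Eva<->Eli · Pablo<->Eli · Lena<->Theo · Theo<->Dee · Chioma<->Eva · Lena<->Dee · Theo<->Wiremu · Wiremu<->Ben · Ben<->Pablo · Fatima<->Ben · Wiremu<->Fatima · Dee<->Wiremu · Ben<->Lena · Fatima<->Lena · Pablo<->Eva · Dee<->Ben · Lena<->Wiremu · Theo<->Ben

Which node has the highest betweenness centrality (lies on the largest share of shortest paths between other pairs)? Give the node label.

Unnormalized betweenness of each node: Ben:62/3, Chioma:0, Dee:0, Eli:0, Eva:8, Fatima:0, Lena:2/3, Pablo:18, Theo:0, Wiremu:2/3.
Ben has the largest value, 62/3, making it the main broker — the node through which the most shortest paths run.

Ben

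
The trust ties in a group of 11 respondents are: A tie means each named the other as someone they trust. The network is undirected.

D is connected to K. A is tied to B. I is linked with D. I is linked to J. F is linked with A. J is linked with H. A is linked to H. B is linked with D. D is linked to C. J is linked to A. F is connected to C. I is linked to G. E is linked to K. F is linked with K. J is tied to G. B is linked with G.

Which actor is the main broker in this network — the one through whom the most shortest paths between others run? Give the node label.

D

Unnormalized betweenness of each node: A:65/6, B:9/2, C:5/6, D:38/3, E:0, F:17/2, G:1, H:0, I:5, J:29/6, K:59/6.
D has the largest value, 38/3, making it the main broker — the node through which the most shortest paths run.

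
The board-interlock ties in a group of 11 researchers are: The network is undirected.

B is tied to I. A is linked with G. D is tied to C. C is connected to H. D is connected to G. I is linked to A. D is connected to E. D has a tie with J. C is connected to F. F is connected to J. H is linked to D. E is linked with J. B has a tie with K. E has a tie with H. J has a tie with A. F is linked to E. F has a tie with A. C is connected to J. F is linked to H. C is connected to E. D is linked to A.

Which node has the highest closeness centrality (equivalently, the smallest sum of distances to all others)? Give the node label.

A

Farness (sum of distances to all others) for each node — A:16, B:28, C:21, D:17, E:21, F:18, G:21, H:22, I:21, J:18, K:37.
The smallest farness is 16, for A, so A has the highest closeness.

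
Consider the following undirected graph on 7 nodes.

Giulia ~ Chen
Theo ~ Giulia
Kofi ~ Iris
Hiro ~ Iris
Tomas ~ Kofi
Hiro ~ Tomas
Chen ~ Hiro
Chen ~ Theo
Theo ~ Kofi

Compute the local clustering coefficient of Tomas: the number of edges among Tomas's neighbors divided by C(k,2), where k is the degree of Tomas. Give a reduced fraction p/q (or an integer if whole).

Tomas's neighbors: Hiro and Kofi (k = 2).
Possible neighbor pairs: C(2,2) = 1. Edges among them: none → e = 0.
Clustering(Tomas) = 0/1.

0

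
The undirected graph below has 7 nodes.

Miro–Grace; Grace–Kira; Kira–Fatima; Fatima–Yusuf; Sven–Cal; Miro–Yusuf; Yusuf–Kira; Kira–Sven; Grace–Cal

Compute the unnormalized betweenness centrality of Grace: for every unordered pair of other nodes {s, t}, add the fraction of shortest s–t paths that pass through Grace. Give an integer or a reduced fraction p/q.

Pairs whose geodesics pass through Grace — Fatima–Cal: 1/2; Kira–Cal: 1/2; Kira–Miro: 1/2; Sven–Miro: 2/3; Cal–Miro: 1; Cal–Yusuf: 2/3.
All other pairs contribute 0.
Summing the contributions gives betweenness(Grace) = 23/6.

23/6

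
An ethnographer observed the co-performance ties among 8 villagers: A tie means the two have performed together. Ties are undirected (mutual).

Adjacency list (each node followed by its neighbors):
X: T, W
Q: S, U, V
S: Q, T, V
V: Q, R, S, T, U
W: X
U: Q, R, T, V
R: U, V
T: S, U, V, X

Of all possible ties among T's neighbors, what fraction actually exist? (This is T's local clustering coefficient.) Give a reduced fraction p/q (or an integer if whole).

1/3

T's neighbors: S, U, V, and X (k = 4).
Possible neighbor pairs: C(4,2) = 6. Edges among them: S–V, U–V → e = 2.
Clustering(T) = 2/6 = 1/3.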